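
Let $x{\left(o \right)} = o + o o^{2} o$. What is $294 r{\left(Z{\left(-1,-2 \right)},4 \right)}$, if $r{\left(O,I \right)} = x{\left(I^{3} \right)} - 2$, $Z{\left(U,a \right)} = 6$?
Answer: $4932519732$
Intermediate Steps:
$x{\left(o \right)} = o + o^{4}$ ($x{\left(o \right)} = o + o^{3} o = o + o^{4}$)
$r{\left(O,I \right)} = -2 + I^{3} + I^{12}$ ($r{\left(O,I \right)} = \left(I^{3} + \left(I^{3}\right)^{4}\right) - 2 = \left(I^{3} + I^{12}\right) - 2 = -2 + I^{3} + I^{12}$)
$294 r{\left(Z{\left(-1,-2 \right)},4 \right)} = 294 \left(-2 + 4^{3} + 4^{12}\right) = 294 \left(-2 + 64 + 16777216\right) = 294 \cdot 16777278 = 4932519732$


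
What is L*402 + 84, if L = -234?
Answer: -93984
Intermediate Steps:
L*402 + 84 = -234*402 + 84 = -94068 + 84 = -93984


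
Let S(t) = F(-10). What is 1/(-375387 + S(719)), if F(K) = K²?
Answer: -1/375287 ≈ -2.6646e-6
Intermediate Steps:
S(t) = 100 (S(t) = (-10)² = 100)
1/(-375387 + S(719)) = 1/(-375387 + 100) = 1/(-375287) = -1/375287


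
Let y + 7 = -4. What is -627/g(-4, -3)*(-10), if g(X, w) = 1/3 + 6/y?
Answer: -206910/7 ≈ -29559.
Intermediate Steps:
y = -11 (y = -7 - 4 = -11)
g(X, w) = -7/33 (g(X, w) = 1/3 + 6/(-11) = 1*(⅓) + 6*(-1/11) = ⅓ - 6/11 = -7/33)
-627/g(-4, -3)*(-10) = -627/(-7/33)*(-10) = -627*(-33)/7*(-10) = -33*(-627/7)*(-10) = (20691/7)*(-10) = -206910/7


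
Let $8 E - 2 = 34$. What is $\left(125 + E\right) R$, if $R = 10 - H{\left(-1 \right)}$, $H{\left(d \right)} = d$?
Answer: $\frac{2849}{2} \approx 1424.5$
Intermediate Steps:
$E = \frac{9}{2}$ ($E = \frac{1}{4} + \frac{1}{8} \cdot 34 = \frac{1}{4} + \frac{17}{4} = \frac{9}{2} \approx 4.5$)
$R = 11$ ($R = 10 - -1 = 10 + 1 = 11$)
$\left(125 + E\right) R = \left(125 + \frac{9}{2}\right) 11 = \frac{259}{2} \cdot 11 = \frac{2849}{2}$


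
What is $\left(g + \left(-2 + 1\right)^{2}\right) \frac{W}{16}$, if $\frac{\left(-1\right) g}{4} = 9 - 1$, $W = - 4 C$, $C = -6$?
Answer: $- \frac{93}{2} \approx -46.5$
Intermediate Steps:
$W = 24$ ($W = \left(-4\right) \left(-6\right) = 24$)
$g = -32$ ($g = - 4 \left(9 - 1\right) = \left(-4\right) 8 = -32$)
$\left(g + \left(-2 + 1\right)^{2}\right) \frac{W}{16} = \left(-32 + \left(-2 + 1\right)^{2}\right) \frac{24}{16} = \left(-32 + \left(-1\right)^{2}\right) 24 \cdot \frac{1}{16} = \left(-32 + 1\right) \frac{3}{2} = \left(-31\right) \frac{3}{2} = - \frac{93}{2}$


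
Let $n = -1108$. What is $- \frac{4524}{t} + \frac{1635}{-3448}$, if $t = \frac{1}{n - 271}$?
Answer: $\frac{21510677373}{3448} \approx 6.2386 \cdot 10^{6}$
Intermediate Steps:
$t = - \frac{1}{1379}$ ($t = \frac{1}{-1108 - 271} = \frac{1}{-1379} = - \frac{1}{1379} \approx -0.00072516$)
$- \frac{4524}{t} + \frac{1635}{-3448} = - \frac{4524}{- \frac{1}{1379}} + \frac{1635}{-3448} = \left(-4524\right) \left(-1379\right) + 1635 \left(- \frac{1}{3448}\right) = 6238596 - \frac{1635}{3448} = \frac{21510677373}{3448}$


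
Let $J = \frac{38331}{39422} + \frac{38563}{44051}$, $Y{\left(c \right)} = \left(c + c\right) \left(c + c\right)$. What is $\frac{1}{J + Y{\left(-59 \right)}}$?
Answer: $\frac{35440378}{493537307955} \approx 7.1809 \cdot 10^{-5}$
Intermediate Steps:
$Y{\left(c \right)} = 4 c^{2}$ ($Y{\left(c \right)} = 2 c 2 c = 4 c^{2}$)
$J = \frac{65484683}{35440378}$ ($J = 38331 \cdot \frac{1}{39422} + 38563 \cdot \frac{1}{44051} = \frac{38331}{39422} + \frac{787}{899} = \frac{65484683}{35440378} \approx 1.8477$)
$\frac{1}{J + Y{\left(-59 \right)}} = \frac{1}{\frac{65484683}{35440378} + 4 \left(-59\right)^{2}} = \frac{1}{\frac{65484683}{35440378} + 4 \cdot 3481} = \frac{1}{\frac{65484683}{35440378} + 13924} = \frac{1}{\frac{493537307955}{35440378}} = \frac{35440378}{493537307955}$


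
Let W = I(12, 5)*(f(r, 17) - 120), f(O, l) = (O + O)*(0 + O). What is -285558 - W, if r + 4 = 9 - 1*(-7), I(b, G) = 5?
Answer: -286398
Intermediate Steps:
r = 12 (r = -4 + (9 - 1*(-7)) = -4 + (9 + 7) = -4 + 16 = 12)
f(O, l) = 2*O² (f(O, l) = (2*O)*O = 2*O²)
W = 840 (W = 5*(2*12² - 120) = 5*(2*144 - 120) = 5*(288 - 120) = 5*168 = 840)
-285558 - W = -285558 - 1*840 = -285558 - 840 = -286398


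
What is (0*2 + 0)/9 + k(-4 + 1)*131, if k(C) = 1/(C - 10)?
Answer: -131/13 ≈ -10.077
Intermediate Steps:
k(C) = 1/(-10 + C)
(0*2 + 0)/9 + k(-4 + 1)*131 = (0*2 + 0)/9 + 131/(-10 + (-4 + 1)) = (0 + 0)*(1/9) + 131/(-10 - 3) = 0*(1/9) + 131/(-13) = 0 - 1/13*131 = 0 - 131/13 = -131/13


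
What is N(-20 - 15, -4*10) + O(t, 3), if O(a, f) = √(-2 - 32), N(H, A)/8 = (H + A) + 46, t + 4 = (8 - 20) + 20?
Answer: -232 + I*√34 ≈ -232.0 + 5.831*I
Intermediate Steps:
t = 4 (t = -4 + ((8 - 20) + 20) = -4 + (-12 + 20) = -4 + 8 = 4)
N(H, A) = 368 + 8*A + 8*H (N(H, A) = 8*((H + A) + 46) = 8*((A + H) + 46) = 8*(46 + A + H) = 368 + 8*A + 8*H)
O(a, f) = I*√34 (O(a, f) = √(-34) = I*√34)
N(-20 - 15, -4*10) + O(t, 3) = (368 + 8*(-4*10) + 8*(-20 - 15)) + I*√34 = (368 + 8*(-40) + 8*(-35)) + I*√34 = (368 - 320 - 280) + I*√34 = -232 + I*√34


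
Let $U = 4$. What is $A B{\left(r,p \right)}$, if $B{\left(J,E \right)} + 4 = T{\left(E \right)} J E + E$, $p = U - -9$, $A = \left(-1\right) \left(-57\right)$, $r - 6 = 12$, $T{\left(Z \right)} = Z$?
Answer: $173907$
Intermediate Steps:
$r = 18$ ($r = 6 + 12 = 18$)
$A = 57$
$p = 13$ ($p = 4 - -9 = 4 + 9 = 13$)
$B{\left(J,E \right)} = -4 + E + J E^{2}$ ($B{\left(J,E \right)} = -4 + \left(E J E + E\right) = -4 + \left(J E^{2} + E\right) = -4 + \left(E + J E^{2}\right) = -4 + E + J E^{2}$)
$A B{\left(r,p \right)} = 57 \left(-4 + 13 + 18 \cdot 13^{2}\right) = 57 \left(-4 + 13 + 18 \cdot 169\right) = 57 \left(-4 + 13 + 3042\right) = 57 \cdot 3051 = 173907$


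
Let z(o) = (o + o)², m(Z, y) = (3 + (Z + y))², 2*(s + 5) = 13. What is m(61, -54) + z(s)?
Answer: 109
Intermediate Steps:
s = 3/2 (s = -5 + (½)*13 = -5 + 13/2 = 3/2 ≈ 1.5000)
m(Z, y) = (3 + Z + y)²
z(o) = 4*o² (z(o) = (2*o)² = 4*o²)
m(61, -54) + z(s) = (3 + 61 - 54)² + 4*(3/2)² = 10² + 4*(9/4) = 100 + 9 = 109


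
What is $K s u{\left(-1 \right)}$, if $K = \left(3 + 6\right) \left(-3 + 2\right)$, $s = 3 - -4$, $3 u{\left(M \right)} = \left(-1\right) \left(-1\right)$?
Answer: $-21$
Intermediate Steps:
$u{\left(M \right)} = \frac{1}{3}$ ($u{\left(M \right)} = \frac{\left(-1\right) \left(-1\right)}{3} = \frac{1}{3} \cdot 1 = \frac{1}{3}$)
$s = 7$ ($s = 3 + 4 = 7$)
$K = -9$ ($K = 9 \left(-1\right) = -9$)
$K s u{\left(-1 \right)} = \left(-9\right) 7 \cdot \frac{1}{3} = \left(-63\right) \frac{1}{3} = -21$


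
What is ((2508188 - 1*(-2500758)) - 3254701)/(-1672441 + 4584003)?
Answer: 1754245/2911562 ≈ 0.60251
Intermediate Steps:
((2508188 - 1*(-2500758)) - 3254701)/(-1672441 + 4584003) = ((2508188 + 2500758) - 3254701)/2911562 = (5008946 - 3254701)*(1/2911562) = 1754245*(1/2911562) = 1754245/2911562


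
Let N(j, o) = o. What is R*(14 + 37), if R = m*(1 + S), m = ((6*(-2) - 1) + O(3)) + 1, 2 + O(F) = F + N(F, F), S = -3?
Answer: 816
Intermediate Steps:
O(F) = -2 + 2*F (O(F) = -2 + (F + F) = -2 + 2*F)
m = -8 (m = ((6*(-2) - 1) + (-2 + 2*3)) + 1 = ((-12 - 1) + (-2 + 6)) + 1 = (-13 + 4) + 1 = -9 + 1 = -8)
R = 16 (R = -8*(1 - 3) = -8*(-2) = 16)
R*(14 + 37) = 16*(14 + 37) = 16*51 = 816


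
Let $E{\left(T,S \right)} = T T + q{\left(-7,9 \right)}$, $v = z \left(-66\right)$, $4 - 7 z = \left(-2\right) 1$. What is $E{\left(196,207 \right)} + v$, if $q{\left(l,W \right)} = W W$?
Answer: $\frac{269083}{7} \approx 38440.0$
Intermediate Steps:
$z = \frac{6}{7}$ ($z = \frac{4}{7} - \frac{\left(-2\right) 1}{7} = \frac{4}{7} - - \frac{2}{7} = \frac{4}{7} + \frac{2}{7} = \frac{6}{7} \approx 0.85714$)
$q{\left(l,W \right)} = W^{2}$
$v = - \frac{396}{7}$ ($v = \frac{6}{7} \left(-66\right) = - \frac{396}{7} \approx -56.571$)
$E{\left(T,S \right)} = 81 + T^{2}$ ($E{\left(T,S \right)} = T T + 9^{2} = T^{2} + 81 = 81 + T^{2}$)
$E{\left(196,207 \right)} + v = \left(81 + 196^{2}\right) - \frac{396}{7} = \left(81 + 38416\right) - \frac{396}{7} = 38497 - \frac{396}{7} = \frac{269083}{7}$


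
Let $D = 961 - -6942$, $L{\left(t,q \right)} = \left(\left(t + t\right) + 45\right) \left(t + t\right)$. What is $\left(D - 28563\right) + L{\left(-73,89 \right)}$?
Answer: $-5914$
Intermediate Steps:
$L{\left(t,q \right)} = 2 t \left(45 + 2 t\right)$ ($L{\left(t,q \right)} = \left(2 t + 45\right) 2 t = \left(45 + 2 t\right) 2 t = 2 t \left(45 + 2 t\right)$)
$D = 7903$ ($D = 961 + 6942 = 7903$)
$\left(D - 28563\right) + L{\left(-73,89 \right)} = \left(7903 - 28563\right) + 2 \left(-73\right) \left(45 + 2 \left(-73\right)\right) = -20660 + 2 \left(-73\right) \left(45 - 146\right) = -20660 + 2 \left(-73\right) \left(-101\right) = -20660 + 14746 = -5914$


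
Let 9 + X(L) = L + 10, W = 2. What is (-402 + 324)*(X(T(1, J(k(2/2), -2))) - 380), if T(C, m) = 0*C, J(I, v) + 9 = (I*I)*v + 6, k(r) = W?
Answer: 29562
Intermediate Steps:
k(r) = 2
J(I, v) = -3 + v*I² (J(I, v) = -9 + ((I*I)*v + 6) = -9 + (I²*v + 6) = -9 + (v*I² + 6) = -9 + (6 + v*I²) = -3 + v*I²)
T(C, m) = 0
X(L) = 1 + L (X(L) = -9 + (L + 10) = -9 + (10 + L) = 1 + L)
(-402 + 324)*(X(T(1, J(k(2/2), -2))) - 380) = (-402 + 324)*((1 + 0) - 380) = -78*(1 - 380) = -78*(-379) = 29562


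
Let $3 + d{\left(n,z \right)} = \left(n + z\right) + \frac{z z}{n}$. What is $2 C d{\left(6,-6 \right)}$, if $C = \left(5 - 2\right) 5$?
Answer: $90$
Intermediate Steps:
$C = 15$ ($C = 3 \cdot 5 = 15$)
$d{\left(n,z \right)} = -3 + n + z + \frac{z^{2}}{n}$ ($d{\left(n,z \right)} = -3 + \left(\left(n + z\right) + \frac{z z}{n}\right) = -3 + \left(\left(n + z\right) + \frac{z^{2}}{n}\right) = -3 + \left(n + z + \frac{z^{2}}{n}\right) = -3 + n + z + \frac{z^{2}}{n}$)
$2 C d{\left(6,-6 \right)} = 2 \cdot 15 \left(-3 + 6 - 6 + \frac{\left(-6\right)^{2}}{6}\right) = 30 \left(-3 + 6 - 6 + \frac{1}{6} \cdot 36\right) = 30 \left(-3 + 6 - 6 + 6\right) = 30 \cdot 3 = 90$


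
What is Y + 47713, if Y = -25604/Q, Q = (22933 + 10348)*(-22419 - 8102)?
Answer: 48465405455517/1015769401 ≈ 47713.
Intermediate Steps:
Q = -1015769401 (Q = 33281*(-30521) = -1015769401)
Y = 25604/1015769401 (Y = -25604/(-1015769401) = -25604*(-1/1015769401) = 25604/1015769401 ≈ 2.5207e-5)
Y + 47713 = 25604/1015769401 + 47713 = 48465405455517/1015769401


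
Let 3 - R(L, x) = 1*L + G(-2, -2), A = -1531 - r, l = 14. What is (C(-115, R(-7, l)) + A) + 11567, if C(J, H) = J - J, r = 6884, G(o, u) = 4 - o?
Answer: 3152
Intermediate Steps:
A = -8415 (A = -1531 - 1*6884 = -1531 - 6884 = -8415)
R(L, x) = -3 - L (R(L, x) = 3 - (1*L + (4 - 1*(-2))) = 3 - (L + (4 + 2)) = 3 - (L + 6) = 3 - (6 + L) = 3 + (-6 - L) = -3 - L)
C(J, H) = 0
(C(-115, R(-7, l)) + A) + 11567 = (0 - 8415) + 11567 = -8415 + 11567 = 3152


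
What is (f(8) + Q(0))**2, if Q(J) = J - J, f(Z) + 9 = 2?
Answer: 49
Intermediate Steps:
f(Z) = -7 (f(Z) = -9 + 2 = -7)
Q(J) = 0
(f(8) + Q(0))**2 = (-7 + 0)**2 = (-7)**2 = 49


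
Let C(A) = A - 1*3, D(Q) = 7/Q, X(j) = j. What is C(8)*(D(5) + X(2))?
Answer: 17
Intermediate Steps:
C(A) = -3 + A (C(A) = A - 3 = -3 + A)
C(8)*(D(5) + X(2)) = (-3 + 8)*(7/5 + 2) = 5*(7*(1/5) + 2) = 5*(7/5 + 2) = 5*(17/5) = 17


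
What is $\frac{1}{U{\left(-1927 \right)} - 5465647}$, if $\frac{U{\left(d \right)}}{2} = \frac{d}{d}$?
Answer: $- \frac{1}{5465645} \approx -1.8296 \cdot 10^{-7}$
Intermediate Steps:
$U{\left(d \right)} = 2$ ($U{\left(d \right)} = 2 \frac{d}{d} = 2 \cdot 1 = 2$)
$\frac{1}{U{\left(-1927 \right)} - 5465647} = \frac{1}{2 - 5465647} = \frac{1}{-5465645} = - \frac{1}{5465645}$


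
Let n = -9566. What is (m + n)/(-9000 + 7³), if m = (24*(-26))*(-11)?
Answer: 2702/8657 ≈ 0.31212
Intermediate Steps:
m = 6864 (m = -624*(-11) = 6864)
(m + n)/(-9000 + 7³) = (6864 - 9566)/(-9000 + 7³) = -2702/(-9000 + 343) = -2702/(-8657) = -2702*(-1/8657) = 2702/8657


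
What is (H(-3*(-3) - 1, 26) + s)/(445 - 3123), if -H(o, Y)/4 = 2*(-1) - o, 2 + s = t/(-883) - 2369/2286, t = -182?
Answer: -75028669/5405644764 ≈ -0.013880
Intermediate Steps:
s = -5712851/2018538 (s = -2 + (-182/(-883) - 2369/2286) = -2 + (-182*(-1/883) - 2369*1/2286) = -2 + (182/883 - 2369/2286) = -2 - 1675775/2018538 = -5712851/2018538 ≈ -2.8302)
H(o, Y) = 8 + 4*o (H(o, Y) = -4*(2*(-1) - o) = -4*(-2 - o) = 8 + 4*o)
(H(-3*(-3) - 1, 26) + s)/(445 - 3123) = ((8 + 4*(-3*(-3) - 1)) - 5712851/2018538)/(445 - 3123) = ((8 + 4*(9 - 1)) - 5712851/2018538)/(-2678) = ((8 + 4*8) - 5712851/2018538)*(-1/2678) = ((8 + 32) - 5712851/2018538)*(-1/2678) = (40 - 5712851/2018538)*(-1/2678) = (75028669/2018538)*(-1/2678) = -75028669/5405644764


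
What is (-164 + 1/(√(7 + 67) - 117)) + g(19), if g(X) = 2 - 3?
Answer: -2246592/13615 - √74/13615 ≈ -165.01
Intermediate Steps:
g(X) = -1
(-164 + 1/(√(7 + 67) - 117)) + g(19) = (-164 + 1/(√(7 + 67) - 117)) - 1 = (-164 + 1/(√74 - 117)) - 1 = (-164 + 1/(-117 + √74)) - 1 = -165 + 1/(-117 + √74)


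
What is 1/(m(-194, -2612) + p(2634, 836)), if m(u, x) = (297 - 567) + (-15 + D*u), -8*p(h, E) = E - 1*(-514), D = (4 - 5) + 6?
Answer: -4/5695 ≈ -0.00070237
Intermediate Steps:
D = 5 (D = -1 + 6 = 5)
p(h, E) = -257/4 - E/8 (p(h, E) = -(E - 1*(-514))/8 = -(E + 514)/8 = -(514 + E)/8 = -257/4 - E/8)
m(u, x) = -285 + 5*u (m(u, x) = (297 - 567) + (-15 + 5*u) = -270 + (-15 + 5*u) = -285 + 5*u)
1/(m(-194, -2612) + p(2634, 836)) = 1/((-285 + 5*(-194)) + (-257/4 - ⅛*836)) = 1/((-285 - 970) + (-257/4 - 209/2)) = 1/(-1255 - 675/4) = 1/(-5695/4) = -4/5695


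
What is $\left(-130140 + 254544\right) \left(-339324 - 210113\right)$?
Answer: $-68352160548$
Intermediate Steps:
$\left(-130140 + 254544\right) \left(-339324 - 210113\right) = 124404 \left(-549437\right) = -68352160548$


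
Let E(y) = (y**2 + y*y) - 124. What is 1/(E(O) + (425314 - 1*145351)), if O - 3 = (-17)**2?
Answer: 1/450367 ≈ 2.2204e-6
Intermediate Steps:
O = 292 (O = 3 + (-17)**2 = 3 + 289 = 292)
E(y) = -124 + 2*y**2 (E(y) = (y**2 + y**2) - 124 = 2*y**2 - 124 = -124 + 2*y**2)
1/(E(O) + (425314 - 1*145351)) = 1/((-124 + 2*292**2) + (425314 - 1*145351)) = 1/((-124 + 2*85264) + (425314 - 145351)) = 1/((-124 + 170528) + 279963) = 1/(170404 + 279963) = 1/450367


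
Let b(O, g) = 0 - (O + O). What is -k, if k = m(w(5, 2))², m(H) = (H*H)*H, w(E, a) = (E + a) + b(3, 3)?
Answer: -1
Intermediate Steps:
b(O, g) = -2*O (b(O, g) = 0 - 2*O = -2*O)
w(E, a) = -6 + E + a (w(E, a) = (E + a) - 2*3 = (E + a) - 6 = -6 + E + a)
m(H) = H³ (m(H) = H²*H = H³)
k = 1 (k = ((-6 + 5 + 2)³)² = (1³)² = 1² = 1)
-k = -1*1 = -1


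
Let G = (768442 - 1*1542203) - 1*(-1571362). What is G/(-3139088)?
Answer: -797601/3139088 ≈ -0.25409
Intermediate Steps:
G = 797601 (G = (768442 - 1542203) + 1571362 = -773761 + 1571362 = 797601)
G/(-3139088) = 797601/(-3139088) = 797601*(-1/3139088) = -797601/3139088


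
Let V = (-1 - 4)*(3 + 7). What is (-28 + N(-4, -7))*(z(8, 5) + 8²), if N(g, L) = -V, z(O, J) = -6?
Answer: 1276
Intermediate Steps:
V = -50 (V = -5*10 = -50)
N(g, L) = 50 (N(g, L) = -1*(-50) = 50)
(-28 + N(-4, -7))*(z(8, 5) + 8²) = (-28 + 50)*(-6 + 8²) = 22*(-6 + 64) = 22*58 = 1276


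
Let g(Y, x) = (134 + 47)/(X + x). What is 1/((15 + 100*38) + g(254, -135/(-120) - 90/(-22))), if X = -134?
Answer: 11333/43219467 ≈ 0.00026222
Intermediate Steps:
g(Y, x) = 181/(-134 + x) (g(Y, x) = (134 + 47)/(-134 + x) = 181/(-134 + x))
1/((15 + 100*38) + g(254, -135/(-120) - 90/(-22))) = 1/((15 + 100*38) + 181/(-134 + (-135/(-120) - 90/(-22)))) = 1/((15 + 3800) + 181/(-134 + (-135*(-1/120) - 90*(-1/22)))) = 1/(3815 + 181/(-134 + (9/8 + 45/11))) = 1/(3815 + 181/(-134 + 459/88)) = 1/(3815 + 181/(-11333/88)) = 1/(3815 + 181*(-88/11333)) = 1/(3815 - 15928/11333) = 1/(43219467/11333) = 11333/43219467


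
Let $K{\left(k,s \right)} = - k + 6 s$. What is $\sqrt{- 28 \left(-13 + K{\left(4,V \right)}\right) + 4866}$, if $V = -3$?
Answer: $\sqrt{5846} \approx 76.459$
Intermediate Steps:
$\sqrt{- 28 \left(-13 + K{\left(4,V \right)}\right) + 4866} = \sqrt{- 28 \left(-13 + \left(\left(-1\right) 4 + 6 \left(-3\right)\right)\right) + 4866} = \sqrt{- 28 \left(-13 - 22\right) + 4866} = \sqrt{\left(-28\right) \left(-35\right) + 4866} = \sqrt{980 + 4866} = \sqrt{5846}$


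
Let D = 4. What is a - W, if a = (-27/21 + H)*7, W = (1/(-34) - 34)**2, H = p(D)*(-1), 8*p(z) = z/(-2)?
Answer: -673515/578 ≈ -1165.3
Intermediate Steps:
p(z) = -z/16 (p(z) = (z/(-2))/8 = (z*(-1/2))/8 = (-z/2)/8 = -z/16)
H = 1/4 (H = -1/16*4*(-1) = -1/4*(-1) = 1/4 ≈ 0.25000)
W = 1338649/1156 (W = (-1/34 - 34)**2 = (-1157/34)**2 = 1338649/1156 ≈ 1158.0)
a = -29/4 (a = (-27/21 + 1/4)*7 = (-27*1/21 + 1/4)*7 = (-9/7 + 1/4)*7 = -29/28*7 = -29/4 ≈ -7.2500)
a - W = -29/4 - 1*1338649/1156 = -29/4 - 1338649/1156 = -673515/578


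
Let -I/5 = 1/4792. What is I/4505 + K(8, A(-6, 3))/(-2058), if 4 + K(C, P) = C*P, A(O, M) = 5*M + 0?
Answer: -250421365/4442802168 ≈ -0.056366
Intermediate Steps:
I = -5/4792 ≈ -0.0010434
A(O, M) = 5*M
K(C, P) = -4 + C*P
I/4505 + K(8, A(-6, 3))/(-2058) = -5/4792/4505 + (-4 + 8*(5*3))/(-2058) = -5/4792*1/4505 + (-4 + 8*15)*(-1/2058) = -1/4317592 + (-4 + 120)*(-1/2058) = -1/4317592 + 116*(-1/2058) = -1/4317592 - 58/1029 = -250421365/4442802168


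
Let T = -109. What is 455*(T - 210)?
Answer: -145145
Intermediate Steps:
455*(T - 210) = 455*(-109 - 210) = 455*(-319) = -145145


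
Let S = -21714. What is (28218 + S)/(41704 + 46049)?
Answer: 2168/29251 ≈ 0.074117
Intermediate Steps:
(28218 + S)/(41704 + 46049) = (28218 - 21714)/(41704 + 46049) = 6504/87753 = 6504*(1/87753) = 2168/29251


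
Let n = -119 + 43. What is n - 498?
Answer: -574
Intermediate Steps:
n = -76
n - 498 = -76 - 498 = -574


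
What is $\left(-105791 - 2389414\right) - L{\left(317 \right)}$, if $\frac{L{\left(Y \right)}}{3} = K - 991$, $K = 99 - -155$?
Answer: $-2492994$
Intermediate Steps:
$K = 254$ ($K = 99 + 155 = 254$)
$L{\left(Y \right)} = -2211$ ($L{\left(Y \right)} = 3 \left(254 - 991\right) = 3 \left(-737\right) = -2211$)
$\left(-105791 - 2389414\right) - L{\left(317 \right)} = \left(-105791 - 2389414\right) - -2211 = -2495205 + 2211 = -2492994$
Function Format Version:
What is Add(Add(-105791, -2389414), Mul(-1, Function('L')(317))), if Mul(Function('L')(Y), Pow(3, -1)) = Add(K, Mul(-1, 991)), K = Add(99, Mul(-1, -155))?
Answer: -2492994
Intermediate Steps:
K = 254 (K = Add(99, 155) = 254)
Function('L')(Y) = -2211 (Function('L')(Y) = Mul(3, Add(254, Mul(-1, 991))) = Mul(3, Add(254, -991)) = Mul(3, -737) = -2211)
Add(Add(-105791, -2389414), Mul(-1, Function('L')(317))) = Add(Add(-105791, -2389414), Mul(-1, -2211)) = Add(-2495205, 2211) = -2492994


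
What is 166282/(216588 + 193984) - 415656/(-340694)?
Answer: 56826998735/34969854242 ≈ 1.6250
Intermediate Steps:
166282/(216588 + 193984) - 415656/(-340694) = 166282/410572 - 415656*(-1/340694) = 166282*(1/410572) + 207828/170347 = 83141/205286 + 207828/170347 = 56826998735/34969854242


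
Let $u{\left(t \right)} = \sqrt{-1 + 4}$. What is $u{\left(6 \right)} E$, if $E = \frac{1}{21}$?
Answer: $\frac{\sqrt{3}}{21} \approx 0.082479$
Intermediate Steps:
$u{\left(t \right)} = \sqrt{3}$
$E = \frac{1}{21} \approx 0.047619$
$u{\left(6 \right)} E = \sqrt{3} \cdot \frac{1}{21} = \frac{\sqrt{3}}{21}$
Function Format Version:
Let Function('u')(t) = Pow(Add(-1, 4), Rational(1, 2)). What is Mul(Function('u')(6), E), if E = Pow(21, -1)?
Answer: Mul(Rational(1, 21), Pow(3, Rational(1, 2))) ≈ 0.082479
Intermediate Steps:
Function('u')(t) = Pow(3, Rational(1, 2))
E = Rational(1, 21) ≈ 0.047619
Mul(Function('u')(6), E) = Mul(Pow(3, Rational(1, 2)), Rational(1, 21)) = Mul(Rational(1, 21), Pow(3, Rational(1, 2)))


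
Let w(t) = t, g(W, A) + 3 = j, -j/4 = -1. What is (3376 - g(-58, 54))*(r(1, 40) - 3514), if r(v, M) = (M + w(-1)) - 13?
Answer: -11772000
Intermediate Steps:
j = 4 (j = -4*(-1) = 4)
g(W, A) = 1 (g(W, A) = -3 + 4 = 1)
r(v, M) = -14 + M (r(v, M) = (M - 1) - 13 = (-1 + M) - 13 = -14 + M)
(3376 - g(-58, 54))*(r(1, 40) - 3514) = (3376 - 1*1)*((-14 + 40) - 3514) = (3376 - 1)*(26 - 3514) = 3375*(-3488) = -11772000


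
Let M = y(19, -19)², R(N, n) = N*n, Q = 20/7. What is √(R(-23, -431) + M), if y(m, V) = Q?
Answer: √486137/7 ≈ 99.605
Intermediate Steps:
Q = 20/7 (Q = 20*(⅐) = 20/7 ≈ 2.8571)
y(m, V) = 20/7
M = 400/49 (M = (20/7)² = 400/49 ≈ 8.1633)
√(R(-23, -431) + M) = √(-23*(-431) + 400/49) = √(9913 + 400/49) = √(486137/49) = √486137/7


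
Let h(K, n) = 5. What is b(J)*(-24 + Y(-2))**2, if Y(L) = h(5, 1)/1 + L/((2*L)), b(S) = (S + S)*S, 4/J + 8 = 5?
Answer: 10952/9 ≈ 1216.9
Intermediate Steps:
J = -4/3 (J = 4/(-8 + 5) = 4/(-3) = 4*(-1/3) = -4/3 ≈ -1.3333)
b(S) = 2*S**2 (b(S) = (2*S)*S = 2*S**2)
Y(L) = 11/2 (Y(L) = 5/1 + L/((2*L)) = 5*1 + L*(1/(2*L)) = 5 + 1/2 = 11/2)
b(J)*(-24 + Y(-2))**2 = (2*(-4/3)**2)*(-24 + 11/2)**2 = (2*(16/9))*(-37/2)**2 = (32/9)*(1369/4) = 10952/9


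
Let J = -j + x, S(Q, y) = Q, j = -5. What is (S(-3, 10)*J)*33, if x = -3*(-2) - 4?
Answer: -693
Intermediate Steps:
x = 2 (x = 6 - 4 = 2)
J = 7 (J = -1*(-5) + 2 = 5 + 2 = 7)
(S(-3, 10)*J)*33 = -3*7*33 = -21*33 = -693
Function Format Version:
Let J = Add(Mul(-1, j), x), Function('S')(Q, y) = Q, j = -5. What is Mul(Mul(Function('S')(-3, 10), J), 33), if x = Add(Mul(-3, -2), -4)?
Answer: -693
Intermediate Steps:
x = 2 (x = Add(6, -4) = 2)
J = 7 (J = Add(Mul(-1, -5), 2) = Add(5, 2) = 7)
Mul(Mul(Function('S')(-3, 10), J), 33) = Mul(Mul(-3, 7), 33) = Mul(-21, 33) = -693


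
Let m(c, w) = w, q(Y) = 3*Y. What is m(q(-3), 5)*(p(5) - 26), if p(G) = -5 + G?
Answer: -130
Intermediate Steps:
m(q(-3), 5)*(p(5) - 26) = 5*((-5 + 5) - 26) = 5*(0 - 26) = 5*(-26) = -130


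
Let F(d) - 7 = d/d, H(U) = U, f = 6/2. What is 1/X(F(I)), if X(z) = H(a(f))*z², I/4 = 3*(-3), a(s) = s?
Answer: 1/192 ≈ 0.0052083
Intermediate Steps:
f = 3 (f = 6*(½) = 3)
I = -36 (I = 4*(3*(-3)) = 4*(-9) = -36)
F(d) = 8 (F(d) = 7 + d/d = 7 + 1 = 8)
X(z) = 3*z²
1/X(F(I)) = 1/(3*8²) = 1/(3*64) = 1/192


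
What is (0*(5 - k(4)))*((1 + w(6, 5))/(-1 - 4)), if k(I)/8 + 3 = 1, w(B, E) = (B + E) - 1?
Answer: 0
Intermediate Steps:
w(B, E) = -1 + B + E
k(I) = -16 (k(I) = -24 + 8*1 = -24 + 8 = -16)
(0*(5 - k(4)))*((1 + w(6, 5))/(-1 - 4)) = (0*(5 - 1*(-16)))*((1 + (-1 + 6 + 5))/(-1 - 4)) = (0*(5 + 16))*((1 + 10)/(-5)) = (0*21)*(11*(-⅕)) = 0*(-11/5) = 0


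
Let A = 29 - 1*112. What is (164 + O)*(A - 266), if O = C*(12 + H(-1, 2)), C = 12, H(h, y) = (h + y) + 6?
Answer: -136808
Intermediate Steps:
H(h, y) = 6 + h + y
A = -83 (A = 29 - 112 = -83)
O = 228 (O = 12*(12 + (6 - 1 + 2)) = 12*(12 + 7) = 12*19 = 228)
(164 + O)*(A - 266) = (164 + 228)*(-83 - 266) = 392*(-349) = -136808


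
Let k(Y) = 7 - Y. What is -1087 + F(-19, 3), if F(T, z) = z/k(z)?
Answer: -4345/4 ≈ -1086.3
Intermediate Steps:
F(T, z) = z/(7 - z)
-1087 + F(-19, 3) = -1087 - 1*3/(-7 + 3) = -1087 - 1*3/(-4) = -1087 - 1*3*(-1/4) = -1087 + 3/4 = -4345/4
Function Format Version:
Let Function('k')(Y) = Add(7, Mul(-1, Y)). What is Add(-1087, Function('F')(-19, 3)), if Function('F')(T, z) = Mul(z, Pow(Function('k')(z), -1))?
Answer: Rational(-4345, 4) ≈ -1086.3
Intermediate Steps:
Function('F')(T, z) = Mul(z, Pow(Add(7, Mul(-1, z)), -1))
Add(-1087, Function('F')(-19, 3)) = Add(-1087, Mul(-1, 3, Pow(Add(-7, 3), -1))) = Add(-1087, Mul(-1, 3, Pow(-4, -1))) = Add(-1087, Mul(-1, 3, Rational(-1, 4))) = Add(-1087, Rational(3, 4)) = Rational(-4345, 4)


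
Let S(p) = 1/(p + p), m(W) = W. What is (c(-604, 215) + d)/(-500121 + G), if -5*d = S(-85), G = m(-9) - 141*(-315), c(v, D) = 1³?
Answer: -851/387357750 ≈ -2.1969e-6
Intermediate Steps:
c(v, D) = 1
G = 44406 (G = -9 - 141*(-315) = -9 + 44415 = 44406)
S(p) = 1/(2*p)
d = 1/850 (d = -1/(10*(-85)) = -(-1)/(10*85) = -⅕*(-1/170) = 1/850 ≈ 0.0011765)
(c(-604, 215) + d)/(-500121 + G) = (1 + 1/850)/(-500121 + 44406) = (851/850)/(-455715) = (851/850)*(-1/455715) = -851/387357750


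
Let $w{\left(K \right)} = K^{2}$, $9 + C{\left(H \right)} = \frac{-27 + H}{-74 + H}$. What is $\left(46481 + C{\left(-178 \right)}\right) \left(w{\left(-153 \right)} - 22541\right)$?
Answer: $\frac{363045619}{9} \approx 4.0338 \cdot 10^{7}$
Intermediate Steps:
$C{\left(H \right)} = -9 + \frac{-27 + H}{-74 + H}$
$\left(46481 + C{\left(-178 \right)}\right) \left(w{\left(-153 \right)} - 22541\right) = \left(46481 + \frac{639 - -1424}{-74 - 178}\right) \left(\left(-153\right)^{2} - 22541\right) = \left(46481 + \frac{639 + 1424}{-252}\right) \left(23409 - 22541\right) = \left(46481 - \frac{2063}{252}\right) 868 = \frac{11711149}{252} \cdot 868 = \frac{363045619}{9}$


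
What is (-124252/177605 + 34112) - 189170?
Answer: -27539200342/177605 ≈ -1.5506e+5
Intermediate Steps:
(-124252/177605 + 34112) - 189170 = 6058337508/177605 - 189170 = -27539200342/177605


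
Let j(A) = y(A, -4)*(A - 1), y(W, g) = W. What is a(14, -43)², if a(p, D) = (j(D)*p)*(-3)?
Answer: 6314527296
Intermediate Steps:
j(A) = A*(-1 + A) (j(A) = A*(A - 1) = A*(-1 + A))
a(p, D) = -3*D*p*(-1 + D) (a(p, D) = ((D*(-1 + D))*p)*(-3) = (D*p*(-1 + D))*(-3) = -3*D*p*(-1 + D))
a(14, -43)² = (3*(-43)*14*(1 - 1*(-43)))² = (3*(-43)*14*(1 + 43))² = (3*(-43)*14*44)² = (-79464)² = 6314527296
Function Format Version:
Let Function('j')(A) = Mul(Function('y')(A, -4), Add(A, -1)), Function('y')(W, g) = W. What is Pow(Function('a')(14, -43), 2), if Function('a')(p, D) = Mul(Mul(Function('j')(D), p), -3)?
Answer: 6314527296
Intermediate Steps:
Function('j')(A) = Mul(A, Add(-1, A)) (Function('j')(A) = Mul(A, Add(A, -1)) = Mul(A, Add(-1, A)))
Function('a')(p, D) = Mul(-3, D, p, Add(-1, D)) (Function('a')(p, D) = Mul(Mul(Mul(D, Add(-1, D)), p), -3) = Mul(Mul(D, p, Add(-1, D)), -3) = Mul(-3, D, p, Add(-1, D)))
Pow(Function('a')(14, -43), 2) = Pow(Mul(3, -43, 14, Add(1, Mul(-1, -43))), 2) = Pow(Mul(3, -43, 14, Add(1, 43)), 2) = Pow(Mul(3, -43, 14, 44), 2) = Pow(-79464, 2) = 6314527296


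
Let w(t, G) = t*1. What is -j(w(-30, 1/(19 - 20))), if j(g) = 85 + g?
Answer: -55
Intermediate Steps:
w(t, G) = t
-j(w(-30, 1/(19 - 20))) = -(85 - 30) = -1*55 = -55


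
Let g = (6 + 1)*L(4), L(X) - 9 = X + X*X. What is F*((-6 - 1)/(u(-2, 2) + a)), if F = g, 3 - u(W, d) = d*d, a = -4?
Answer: 1421/5 ≈ 284.20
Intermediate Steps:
L(X) = 9 + X + X**2 (L(X) = 9 + (X + X*X) = 9 + (X + X**2) = 9 + X + X**2)
u(W, d) = 3 - d**2 (u(W, d) = 3 - d*d = 3 - d**2)
g = 203 (g = (6 + 1)*(9 + 4 + 4**2) = 7*(9 + 4 + 16) = 7*29 = 203)
F = 203
F*((-6 - 1)/(u(-2, 2) + a)) = 203*((-6 - 1)/((3 - 1*2**2) - 4)) = 203*(-7/((3 - 1*4) - 4)) = 203*(-7/((3 - 4) - 4)) = 203*(-7/(-1 - 4)) = 203*(-7/(-5)) = 203*(-7*(-1/5)) = 203*(7/5) = 1421/5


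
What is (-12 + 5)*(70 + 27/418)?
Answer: -205009/418 ≈ -490.45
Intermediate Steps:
(-12 + 5)*(70 + 27/418) = -7*(70 + 27*(1/418)) = -7*(70 + 27/418) = -7*29287/418 = -205009/418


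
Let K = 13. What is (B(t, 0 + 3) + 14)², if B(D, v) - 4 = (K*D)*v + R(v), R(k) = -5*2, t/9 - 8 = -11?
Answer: 1092025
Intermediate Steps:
t = -27 (t = 72 + 9*(-11) = 72 - 99 = -27)
R(k) = -10
B(D, v) = -6 + 13*D*v (B(D, v) = 4 + ((13*D)*v - 10) = 4 + (13*D*v - 10) = 4 + (-10 + 13*D*v) = -6 + 13*D*v)
(B(t, 0 + 3) + 14)² = ((-6 + 13*(-27)*(0 + 3)) + 14)² = ((-6 + 13*(-27)*3) + 14)² = ((-6 - 1053) + 14)² = (-1059 + 14)² = (-1045)² = 1092025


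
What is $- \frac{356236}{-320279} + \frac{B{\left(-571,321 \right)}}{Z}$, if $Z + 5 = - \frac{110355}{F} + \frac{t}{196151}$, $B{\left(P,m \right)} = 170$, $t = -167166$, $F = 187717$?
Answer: $- \frac{960163853031015389}{37973964502849699} \approx -25.285$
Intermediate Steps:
$Z = - \frac{237130529962}{36820877267}$ ($Z = -5 - \left(\frac{110355}{187717} + \frac{167166}{196151}\right) = -5 - \frac{53026143627}{36820877267} = - \frac{237130529962}{36820877267} \approx -6.4401$)
$- \frac{356236}{-320279} + \frac{B{\left(-571,321 \right)}}{Z} = - \frac{356236}{-320279} + \frac{170}{- \frac{237130529962}{36820877267}} = \left(-356236\right) \left(- \frac{1}{320279}\right) + 170 \left(- \frac{36820877267}{237130529962}\right) = \frac{356236}{320279} - \frac{3129774567695}{118565264981} = - \frac{960163853031015389}{37973964502849699}$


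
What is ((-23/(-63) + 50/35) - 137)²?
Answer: 72556324/3969 ≈ 18281.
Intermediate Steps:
((-23/(-63) + 50/35) - 137)² = ((-23*(-1/63) + 50*(1/35)) - 137)² = ((23/63 + 10/7) - 137)² = (113/63 - 137)² = (-8518/63)² = 72556324/3969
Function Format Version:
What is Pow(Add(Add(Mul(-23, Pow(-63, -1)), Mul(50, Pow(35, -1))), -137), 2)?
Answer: Rational(72556324, 3969) ≈ 18281.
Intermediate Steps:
Pow(Add(Add(Mul(-23, Pow(-63, -1)), Mul(50, Pow(35, -1))), -137), 2) = Pow(Add(Add(Mul(-23, Rational(-1, 63)), Mul(50, Rational(1, 35))), -137), 2) = Pow(Add(Add(Rational(23, 63), Rational(10, 7)), -137), 2) = Pow(Add(Rational(113, 63), -137), 2) = Pow(Rational(-8518, 63), 2) = Rational(72556324, 3969)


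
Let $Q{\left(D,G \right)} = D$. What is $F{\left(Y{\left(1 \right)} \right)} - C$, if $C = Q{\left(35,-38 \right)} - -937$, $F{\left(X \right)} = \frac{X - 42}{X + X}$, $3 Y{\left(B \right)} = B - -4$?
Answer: $- \frac{9841}{10} \approx -984.1$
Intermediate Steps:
$Y{\left(B \right)} = \frac{4}{3} + \frac{B}{3}$ ($Y{\left(B \right)} = \frac{B - -4}{3} = \frac{B + 4}{3} = \frac{4 + B}{3} = \frac{4}{3} + \frac{B}{3}$)
$F{\left(X \right)} = \frac{-42 + X}{2 X}$
$C = 972$ ($C = 35 - -937 = 35 + 937 = 972$)
$F{\left(Y{\left(1 \right)} \right)} - C = \frac{-42 + \left(\frac{4}{3} + \frac{1}{3} \cdot 1\right)}{2 \left(\frac{4}{3} + \frac{1}{3} \cdot 1\right)} - 972 = \frac{-42 + \left(\frac{4}{3} + \frac{1}{3}\right)}{2 \left(\frac{4}{3} + \frac{1}{3}\right)} - 972 = \frac{-42 + \frac{5}{3}}{2 \cdot \frac{5}{3}} - 972 = \frac{1}{2} \cdot \frac{3}{5} \left(- \frac{121}{3}\right) - 972 = - \frac{121}{10} - 972 = - \frac{9841}{10}$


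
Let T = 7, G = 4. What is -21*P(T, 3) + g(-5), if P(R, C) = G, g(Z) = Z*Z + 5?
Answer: -54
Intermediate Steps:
g(Z) = 5 + Z**2 (g(Z) = Z**2 + 5 = 5 + Z**2)
P(R, C) = 4
-21*P(T, 3) + g(-5) = -21*4 + (5 + (-5)**2) = -84 + (5 + 25) = -84 + 30 = -54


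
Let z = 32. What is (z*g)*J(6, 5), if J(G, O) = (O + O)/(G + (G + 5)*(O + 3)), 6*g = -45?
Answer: -1200/47 ≈ -25.532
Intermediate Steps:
g = -15/2 (g = (1/6)*(-45) = -15/2 ≈ -7.5000)
J(G, O) = 2*O/(G + (3 + O)*(5 + G)) (J(G, O) = (2*O)/(G + (5 + G)*(3 + O)) = (2*O)/(G + (3 + O)*(5 + G)) = 2*O/(G + (3 + O)*(5 + G)))
(z*g)*J(6, 5) = (32*(-15/2))*(2*5/(15 + 4*6 + 5*5 + 6*5)) = -480*5/(15 + 24 + 25 + 30) = -480*5/94 = -240*5/47 = -1200/47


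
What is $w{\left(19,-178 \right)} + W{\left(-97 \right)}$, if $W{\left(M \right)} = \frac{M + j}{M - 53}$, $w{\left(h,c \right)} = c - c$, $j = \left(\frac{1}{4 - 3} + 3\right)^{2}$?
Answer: $\frac{27}{50} \approx 0.54$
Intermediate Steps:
$j = 16$ ($j = \left(1^{-1} + 3\right)^{2} = \left(1 + 3\right)^{2} = 4^{2} = 16$)
$w{\left(h,c \right)} = 0$
$W{\left(M \right)} = \frac{16 + M}{-53 + M}$ ($W{\left(M \right)} = \frac{M + 16}{M - 53} = \frac{16 + M}{-53 + M}$)
$w{\left(19,-178 \right)} + W{\left(-97 \right)} = 0 + \frac{16 - 97}{-53 - 97} = 0 + \frac{1}{-150} \left(-81\right) = 0 - - \frac{27}{50} = 0 + \frac{27}{50} = \frac{27}{50}$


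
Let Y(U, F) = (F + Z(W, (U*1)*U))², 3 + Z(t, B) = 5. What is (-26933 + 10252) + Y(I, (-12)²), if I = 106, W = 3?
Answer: 4635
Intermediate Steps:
Z(t, B) = 2 (Z(t, B) = -3 + 5 = 2)
Y(U, F) = (2 + F)² (Y(U, F) = (F + 2)² = (2 + F)²)
(-26933 + 10252) + Y(I, (-12)²) = (-26933 + 10252) + (2 + (-12)²)² = -16681 + (2 + 144)² = -16681 + 146² = -16681 + 21316 = 4635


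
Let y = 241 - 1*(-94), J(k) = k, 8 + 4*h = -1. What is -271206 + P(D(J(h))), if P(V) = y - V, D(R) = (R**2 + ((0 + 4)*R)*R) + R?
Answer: -4334305/16 ≈ -2.7089e+5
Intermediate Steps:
h = -9/4 (h = -2 + (1/4)*(-1) = -2 - 1/4 = -9/4 ≈ -2.2500)
y = 335 (y = 241 + 94 = 335)
D(R) = R + 5*R**2 (D(R) = (R**2 + (4*R)*R) + R = (R**2 + 4*R**2) + R = 5*R**2 + R = R + 5*R**2)
P(V) = 335 - V
-271206 + P(D(J(h))) = -271206 + (335 - (-9)*(1 + 5*(-9/4))/4) = -271206 + (335 - (-9)*(1 - 45/4)/4) = -271206 + (335 - (-9)*(-41)/(4*4)) = -271206 + (335 - 1*369/16) = -271206 + (335 - 369/16) = -271206 + 4991/16 = -4334305/16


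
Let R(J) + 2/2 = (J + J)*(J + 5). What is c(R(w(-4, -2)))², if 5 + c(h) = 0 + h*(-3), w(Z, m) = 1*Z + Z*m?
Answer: 47524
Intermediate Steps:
w(Z, m) = Z + Z*m
R(J) = -1 + 2*J*(5 + J) (R(J) = -1 + (J + J)*(J + 5) = -1 + (2*J)*(5 + J) = -1 + 2*J*(5 + J))
c(h) = -5 - 3*h (c(h) = -5 + (0 + h*(-3)) = -5 + (0 - 3*h) = -5 - 3*h)
c(R(w(-4, -2)))² = (-5 - 3*(-1 + 2*(-4*(1 - 2))² + 10*(-4*(1 - 2))))² = (-5 - 3*(-1 + 2*(-4*(-1))² + 10*(-4*(-1))))² = (-5 - 3*(-1 + 2*4² + 10*4))² = (-5 - 3*(-1 + 2*16 + 40))² = (-5 - 3*(-1 + 32 + 40))² = (-5 - 3*71)² = (-5 - 213)² = (-218)² = 47524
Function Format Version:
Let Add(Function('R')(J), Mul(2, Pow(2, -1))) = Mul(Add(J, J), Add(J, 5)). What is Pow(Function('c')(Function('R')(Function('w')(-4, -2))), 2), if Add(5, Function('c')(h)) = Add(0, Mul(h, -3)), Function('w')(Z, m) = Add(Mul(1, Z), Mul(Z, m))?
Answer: 47524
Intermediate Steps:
Function('w')(Z, m) = Add(Z, Mul(Z, m))
Function('R')(J) = Add(-1, Mul(2, J, Add(5, J))) (Function('R')(J) = Add(-1, Mul(Add(J, J), Add(J, 5))) = Add(-1, Mul(Mul(2, J), Add(5, J))) = Add(-1, Mul(2, J, Add(5, J))))
Function('c')(h) = Add(-5, Mul(-3, h)) (Function('c')(h) = Add(-5, Add(0, Mul(h, -3))) = Add(-5, Add(0, Mul(-3, h))) = Add(-5, Mul(-3, h)))
Pow(Function('c')(Function('R')(Function('w')(-4, -2))), 2) = Pow(Add(-5, Mul(-3, Add(-1, Mul(2, Pow(Mul(-4, Add(1, -2)), 2)), Mul(10, Mul(-4, Add(1, -2)))))), 2) = Pow(Add(-5, Mul(-3, Add(-1, Mul(2, Pow(Mul(-4, -1), 2)), Mul(10, Mul(-4, -1))))), 2) = Pow(Add(-5, Mul(-3, Add(-1, Mul(2, Pow(4, 2)), Mul(10, 4)))), 2) = Pow(Add(-5, Mul(-3, Add(-1, Mul(2, 16), 40))), 2) = Pow(Add(-5, Mul(-3, Add(-1, 32, 40))), 2) = Pow(Add(-5, Mul(-3, 71)), 2) = Pow(Add(-5, -213), 2) = Pow(-218, 2) = 47524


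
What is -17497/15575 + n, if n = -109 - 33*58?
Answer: -31525722/15575 ≈ -2024.1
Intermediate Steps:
n = -2023 (n = -109 - 1914 = -2023)
-17497/15575 + n = -17497/15575 - 2023 = -31525722/15575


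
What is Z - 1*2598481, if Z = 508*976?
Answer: -2102673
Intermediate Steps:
Z = 495808
Z - 1*2598481 = 495808 - 1*2598481 = 495808 - 2598481 = -2102673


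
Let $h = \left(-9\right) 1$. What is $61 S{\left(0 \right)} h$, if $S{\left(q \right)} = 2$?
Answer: $-1098$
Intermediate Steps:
$h = -9$
$61 S{\left(0 \right)} h = 61 \cdot 2 \left(-9\right) = 122 \left(-9\right) = -1098$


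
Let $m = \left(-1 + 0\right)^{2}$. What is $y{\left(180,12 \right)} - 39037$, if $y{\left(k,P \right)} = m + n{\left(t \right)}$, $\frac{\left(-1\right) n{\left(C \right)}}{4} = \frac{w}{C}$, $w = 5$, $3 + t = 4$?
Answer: $-39056$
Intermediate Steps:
$t = 1$ ($t = -3 + 4 = 1$)
$n{\left(C \right)} = - \frac{20}{C}$ ($n{\left(C \right)} = - 4 \frac{5}{C} = - \frac{20}{C}$)
$m = 1$ ($m = \left(-1\right)^{2} = 1$)
$y{\left(k,P \right)} = -19$ ($y{\left(k,P \right)} = 1 - \frac{20}{1} = 1 - 20 = -19$)
$y{\left(180,12 \right)} - 39037 = -19 - 39037 = -39056$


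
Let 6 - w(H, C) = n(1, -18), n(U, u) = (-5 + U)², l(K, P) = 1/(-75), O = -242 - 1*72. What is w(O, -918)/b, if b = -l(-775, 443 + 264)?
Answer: -750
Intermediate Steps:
O = -314 (O = -242 - 72 = -314)
l(K, P) = -1/75
w(H, C) = -10 (w(H, C) = 6 - (-5 + 1)² = 6 - 1*(-4)² = 6 - 1*16 = 6 - 16 = -10)
b = 1/75 (b = -1*(-1/75) = 1/75 ≈ 0.013333)
w(O, -918)/b = -10/1/75 = -10*75 = -750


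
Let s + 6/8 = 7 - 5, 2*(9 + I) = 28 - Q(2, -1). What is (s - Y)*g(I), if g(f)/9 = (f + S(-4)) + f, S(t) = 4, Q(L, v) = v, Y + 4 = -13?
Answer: 9855/4 ≈ 2463.8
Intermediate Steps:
Y = -17 (Y = -4 - 13 = -17)
I = 11/2 (I = -9 + (28 - 1*(-1))/2 = -9 + (28 + 1)/2 = -9 + (1/2)*29 = -9 + 29/2 = 11/2 ≈ 5.5000)
s = 5/4 (s = -3/4 + (7 - 5) = -3/4 + 2 = 5/4 ≈ 1.2500)
g(f) = 36 + 18*f (g(f) = 9*((f + 4) + f) = 9*((4 + f) + f) = 9*(4 + 2*f) = 36 + 18*f)
(s - Y)*g(I) = (5/4 - 1*(-17))*(36 + 18*(11/2)) = (5/4 + 17)*(36 + 99) = (73/4)*135 = 9855/4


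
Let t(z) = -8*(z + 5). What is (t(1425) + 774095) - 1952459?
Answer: -1189804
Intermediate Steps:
t(z) = -40 - 8*z (t(z) = -8*(5 + z) = -40 - 8*z)
(t(1425) + 774095) - 1952459 = ((-40 - 8*1425) + 774095) - 1952459 = ((-40 - 11400) + 774095) - 1952459 = (-11440 + 774095) - 1952459 = 762655 - 1952459 = -1189804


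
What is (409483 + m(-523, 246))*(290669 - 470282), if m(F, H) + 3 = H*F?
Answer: -50439281886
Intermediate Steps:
m(F, H) = -3 + F*H (m(F, H) = -3 + H*F = -3 + F*H)
(409483 + m(-523, 246))*(290669 - 470282) = (409483 + (-3 - 523*246))*(290669 - 470282) = (409483 + (-3 - 128658))*(-179613) = (409483 - 128661)*(-179613) = 280822*(-179613) = -50439281886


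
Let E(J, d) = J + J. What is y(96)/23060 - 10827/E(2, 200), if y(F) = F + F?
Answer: -62417463/23060 ≈ -2706.7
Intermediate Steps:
E(J, d) = 2*J
y(F) = 2*F
y(96)/23060 - 10827/E(2, 200) = (2*96)/23060 - 10827/(2*2) = 192*(1/23060) - 10827/4 = 48/5765 - 10827*¼ = 48/5765 - 10827/4 = -62417463/23060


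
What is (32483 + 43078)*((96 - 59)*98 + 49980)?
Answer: 4050522966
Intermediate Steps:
(32483 + 43078)*((96 - 59)*98 + 49980) = 75561*(37*98 + 49980) = 75561*(3626 + 49980) = 75561*53606 = 4050522966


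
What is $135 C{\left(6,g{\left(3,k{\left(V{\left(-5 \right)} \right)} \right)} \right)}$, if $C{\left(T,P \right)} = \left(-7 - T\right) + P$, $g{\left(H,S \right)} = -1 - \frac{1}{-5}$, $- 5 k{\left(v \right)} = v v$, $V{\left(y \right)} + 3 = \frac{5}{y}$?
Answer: $-1863$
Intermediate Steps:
$V{\left(y \right)} = -3 + \frac{5}{y}$
$k{\left(v \right)} = - \frac{v^{2}}{5}$ ($k{\left(v \right)} = - \frac{v v}{5} = - \frac{v^{2}}{5}$)
$g{\left(H,S \right)} = - \frac{4}{5}$ ($g{\left(H,S \right)} = -1 - - \frac{1}{5} = -1 + \frac{1}{5} = - \frac{4}{5}$)
$C{\left(T,P \right)} = -7 + P - T$
$135 C{\left(6,g{\left(3,k{\left(V{\left(-5 \right)} \right)} \right)} \right)} = 135 \left(-7 - \frac{4}{5} - 6\right) = 135 \left(- \frac{69}{5}\right) = -1863$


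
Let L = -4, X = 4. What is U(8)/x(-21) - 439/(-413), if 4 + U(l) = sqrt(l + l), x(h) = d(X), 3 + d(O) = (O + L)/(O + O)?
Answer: 439/413 ≈ 1.0630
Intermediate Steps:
d(O) = -3 + (-4 + O)/(2*O) (d(O) = -3 + (O - 4)/(O + O) = -3 + (-4 + O)/((2*O)) = -3 + (-4 + O)*(1/(2*O)) = -3 + (-4 + O)/(2*O))
x(h) = -3 (x(h) = -5/2 - 2/4 = -5/2 - 2*1/4 = -5/2 - 1/2 = -3)
U(l) = -4 + sqrt(2)*sqrt(l) (U(l) = -4 + sqrt(l + l) = -4 + sqrt(2*l) = -4 + sqrt(2)*sqrt(l))
U(8)/x(-21) - 439/(-413) = (-4 + sqrt(2)*sqrt(8))/(-3) - 439/(-413) = (-4 + sqrt(2)*(2*sqrt(2)))*(-1/3) - 439*(-1/413) = (-4 + 4)*(-1/3) + 439/413 = 0*(-1/3) + 439/413 = 0 + 439/413 = 439/413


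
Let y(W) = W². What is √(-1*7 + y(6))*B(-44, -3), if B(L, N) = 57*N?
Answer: -171*√29 ≈ -920.86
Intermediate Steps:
√(-1*7 + y(6))*B(-44, -3) = √(-1*7 + 6²)*(57*(-3)) = √(-7 + 36)*(-171) = √29*(-171) = -171*√29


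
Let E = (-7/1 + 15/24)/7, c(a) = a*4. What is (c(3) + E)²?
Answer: 385641/3136 ≈ 122.97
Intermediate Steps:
c(a) = 4*a
E = -51/56 (E = (-7*1 + 15*(1/24))*(⅐) = (-7 + 5/8)*(⅐) = -51/8*⅐ = -51/56 ≈ -0.91071)
(c(3) + E)² = (4*3 - 51/56)² = (12 - 51/56)² = (621/56)² = 385641/3136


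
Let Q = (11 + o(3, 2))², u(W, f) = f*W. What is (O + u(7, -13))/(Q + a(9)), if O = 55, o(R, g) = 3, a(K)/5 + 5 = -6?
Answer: -12/47 ≈ -0.25532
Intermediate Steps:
u(W, f) = W*f
a(K) = -55 (a(K) = -25 + 5*(-6) = -25 - 30 = -55)
Q = 196 (Q = (11 + 3)² = 14² = 196)
(O + u(7, -13))/(Q + a(9)) = (55 + 7*(-13))/(196 - 55) = (55 - 91)/141 = -36*1/141 = -12/47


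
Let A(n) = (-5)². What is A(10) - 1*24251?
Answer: -24226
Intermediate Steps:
A(n) = 25
A(10) - 1*24251 = 25 - 1*24251 = 25 - 24251 = -24226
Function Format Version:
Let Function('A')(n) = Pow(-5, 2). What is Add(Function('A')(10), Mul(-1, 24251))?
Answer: -24226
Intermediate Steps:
Function('A')(n) = 25
Add(Function('A')(10), Mul(-1, 24251)) = Add(25, Mul(-1, 24251)) = Add(25, -24251) = -24226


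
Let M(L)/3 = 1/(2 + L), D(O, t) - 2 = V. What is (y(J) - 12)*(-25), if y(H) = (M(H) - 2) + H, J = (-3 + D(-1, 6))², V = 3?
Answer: 475/2 ≈ 237.50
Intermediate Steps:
D(O, t) = 5 (D(O, t) = 2 + 3 = 5)
J = 4 (J = (-3 + 5)² = 2² = 4)
M(L) = 3/(2 + L)
y(H) = -2 + H + 3/(2 + H) (y(H) = (3/(2 + H) - 2) + H = (-2 + 3/(2 + H)) + H = -2 + H + 3/(2 + H))
(y(J) - 12)*(-25) = ((-1 + 4²)/(2 + 4) - 12)*(-25) = ((-1 + 16)/6 - 12)*(-25) = ((⅙)*15 - 12)*(-25) = (5/2 - 12)*(-25) = -19/2*(-25) = 475/2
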